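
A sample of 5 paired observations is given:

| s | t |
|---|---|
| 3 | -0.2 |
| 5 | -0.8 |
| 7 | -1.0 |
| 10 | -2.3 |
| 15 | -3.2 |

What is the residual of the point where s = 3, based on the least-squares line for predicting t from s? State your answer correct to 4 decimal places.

n = 5, Σx = 40, Σy = -7.5, Σxy = -82.6, Σx² = 408
Sxx = Σx² − (Σx)²/n = 408 − 320 = 88
Sxy = Σxy − (Σx)(Σy)/n = -82.6 − (-60) = -22.6
b = Sxy/Sxx = -22.6/88 = -0.256818
a = ȳ − b·x̄ = -1.5 − (-0.256818)·8 = 0.554545
ŷ(3) = 0.554545 + (-0.256818)·3 = -0.215909
residual = y − ŷ = -0.2 − (-0.215909) = 0.015909

0.0159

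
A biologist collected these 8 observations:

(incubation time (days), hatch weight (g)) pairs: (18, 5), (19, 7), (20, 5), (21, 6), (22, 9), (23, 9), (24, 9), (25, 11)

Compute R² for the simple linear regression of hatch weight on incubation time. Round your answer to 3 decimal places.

n = 8, Σx = 172, Σy = 61, Σxy = 1345, Σx² = 3740, Σy² = 499
Sxx = Σx² − (Σx)²/n = 3740 − 3698 = 42
Sxy = Σxy − (Σx)(Σy)/n = 1345 − 1311.5 = 33.5
Syy = Σy² − (Σy)²/n = 499 − 465.125 = 33.875
R² = Sxy²/(Sxx·Syy) = (33.5)²/(42·33.875) = 0.788789

0.789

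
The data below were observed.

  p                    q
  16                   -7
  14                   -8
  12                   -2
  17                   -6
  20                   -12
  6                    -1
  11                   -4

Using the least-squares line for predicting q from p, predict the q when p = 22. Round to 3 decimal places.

-11.754

n = 7, Σx = 96, Σy = -40, Σxy = -640, Σx² = 1442
Sxx = Σx² − (Σx)²/n = 1442 − 1316.571429 = 125.428571
Sxy = Σxy − (Σx)(Σy)/n = -640 − (-548.571429) = -91.428571
b = Sxy/Sxx = -91.428571/125.428571 = -0.728929
a = ȳ − b·x̄ = -5.714286 − (-0.728929)·13.714286 = 4.282460
ŷ(22) = a + b·22 = 4.282460 + (-0.728929)·22 = -11.753986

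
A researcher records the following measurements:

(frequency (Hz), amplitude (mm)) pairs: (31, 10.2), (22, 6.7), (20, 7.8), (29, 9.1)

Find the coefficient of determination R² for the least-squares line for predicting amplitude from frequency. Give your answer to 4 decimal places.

n = 4, Σx = 102, Σy = 33.8, Σxy = 883.5, Σx² = 2686, Σy² = 292.58
Sxx = Σx² − (Σx)²/n = 2686 − 2601 = 85
Sxy = Σxy − (Σx)(Σy)/n = 883.5 − 861.9 = 21.6
Syy = Σy² − (Σy)²/n = 292.58 − 285.61 = 6.97
R² = Sxy²/(Sxx·Syy) = (21.6)²/(85·6.97) = 0.787509

0.7875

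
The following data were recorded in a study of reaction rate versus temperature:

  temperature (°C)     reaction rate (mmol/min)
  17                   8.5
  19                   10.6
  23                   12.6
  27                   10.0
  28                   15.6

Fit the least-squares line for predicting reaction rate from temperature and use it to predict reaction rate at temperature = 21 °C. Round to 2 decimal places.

10.76

n = 5, Σx = 114, Σy = 57.3, Σxy = 1342.5, Σx² = 2692
Sxx = Σx² − (Σx)²/n = 2692 − 2599.2 = 92.8
Sxy = Σxy − (Σx)(Σy)/n = 1342.5 − 1306.44 = 36.06
b = Sxy/Sxx = 36.06/92.8 = 0.388578
a = ȳ − b·x̄ = 11.46 − 0.388578·22.8 = 2.600431
ŷ(21) = a + b·21 = 2.600431 + 0.388578·21 = 10.760560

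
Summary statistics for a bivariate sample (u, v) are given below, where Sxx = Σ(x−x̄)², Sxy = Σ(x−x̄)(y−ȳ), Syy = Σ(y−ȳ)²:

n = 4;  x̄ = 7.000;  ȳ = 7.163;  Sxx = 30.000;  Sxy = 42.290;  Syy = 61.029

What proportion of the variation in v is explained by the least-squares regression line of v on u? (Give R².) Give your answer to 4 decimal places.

R² = Sxy²/(Sxx·Syy) = (42.29)²/(30·61.029) = 0.976827

0.9768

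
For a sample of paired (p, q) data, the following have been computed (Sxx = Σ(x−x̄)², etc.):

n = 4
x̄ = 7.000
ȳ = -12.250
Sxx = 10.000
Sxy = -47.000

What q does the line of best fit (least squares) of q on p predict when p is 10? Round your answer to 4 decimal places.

b = Sxy/Sxx = -47/10 = -4.7
a = ȳ − b·x̄ = -12.25 − (-4.7)·7 = 20.65
ŷ(10) = a + b·10 = 20.65 + (-4.7)·10 = -26.35

-26.3500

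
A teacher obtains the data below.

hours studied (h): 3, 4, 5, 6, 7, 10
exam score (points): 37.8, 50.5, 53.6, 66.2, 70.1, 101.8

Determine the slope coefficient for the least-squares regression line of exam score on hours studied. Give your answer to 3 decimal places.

8.842

n = 6, Σx = 35, Σy = 380, Σxy = 2489.3, Σx² = 235
Sxx = Σx² − (Σx)²/n = 235 − 204.166667 = 30.833333
Sxy = Σxy − (Σx)(Σy)/n = 2489.3 − 2216.666667 = 272.633333
b = Sxy/Sxx = 272.633333/30.833333 = 8.842162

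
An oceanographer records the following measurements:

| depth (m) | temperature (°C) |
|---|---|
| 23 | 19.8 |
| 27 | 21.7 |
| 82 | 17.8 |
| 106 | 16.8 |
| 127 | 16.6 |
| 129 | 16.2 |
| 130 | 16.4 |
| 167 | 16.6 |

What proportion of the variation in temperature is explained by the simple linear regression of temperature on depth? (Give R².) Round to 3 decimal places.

n = 8, Σx = 791, Σy = 141.9, Σxy = 13383.9, Σx² = 96777, Σy² = 2544.53
Sxx = Σx² − (Σx)²/n = 96777 − 78210.125 = 18566.875
Sxy = Σxy − (Σx)(Σy)/n = 13383.9 − 14030.3625 = -646.4625
Syy = Σy² − (Σy)²/n = 2544.53 − 2516.95125 = 27.57875
R² = Sxy²/(Sxx·Syy) = (-646.4625)²/(18566.875·27.57875) = 0.816156

0.816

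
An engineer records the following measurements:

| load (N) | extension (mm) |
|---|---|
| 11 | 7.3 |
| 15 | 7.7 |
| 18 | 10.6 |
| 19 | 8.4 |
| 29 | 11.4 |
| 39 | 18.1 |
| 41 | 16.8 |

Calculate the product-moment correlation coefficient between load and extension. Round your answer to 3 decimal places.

0.959

n = 7, Σx = 172, Σy = 80.3, Σxy = 2271.5, Σx² = 5074, Σy² = 1035.31
Sxx = Σx² − (Σx)²/n = 5074 − 4226.285714 = 847.714286
Sxy = Σxy − (Σx)(Σy)/n = 2271.5 − 1973.085714 = 298.414286
Syy = Σy² − (Σy)²/n = 1035.31 − 921.155714 = 114.154286
r = Sxy/√(Sxx·Syy) = 298.414286/√(96770.218776) = 298.414286/311.079120 = 0.959287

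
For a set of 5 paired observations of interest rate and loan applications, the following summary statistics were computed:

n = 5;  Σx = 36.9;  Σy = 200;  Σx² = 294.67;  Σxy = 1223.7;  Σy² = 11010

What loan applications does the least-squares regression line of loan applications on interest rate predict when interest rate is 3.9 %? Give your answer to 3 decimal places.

Sxx = Σx² − (Σx)²/n = 294.67 − 272.322 = 22.348
Sxy = Σxy − (Σx)(Σy)/n = 1223.7 − 1476 = -252.3
b = Sxy/Sxx = -252.3/22.348 = -11.289601
a = ȳ − b·x̄ = 40 − (-11.289601)·7.38 = 123.317254
ŷ(3.9) = a + b·3.9 = 123.317254 + (-11.289601)·3.9 = 79.287811

79.288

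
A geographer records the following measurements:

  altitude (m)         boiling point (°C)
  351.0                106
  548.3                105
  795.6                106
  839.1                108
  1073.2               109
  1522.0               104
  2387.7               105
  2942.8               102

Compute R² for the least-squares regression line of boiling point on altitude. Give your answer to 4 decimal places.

0.3981

n = 8, Σx = 10459.7, Σy = 845, Σxy = 1095874.8, Σx² = 19590327.43, Σy² = 89287
Sxx = Σx² − (Σx)²/n = 19590327.43 − 13675665.51125 = 5914661.91875
Sxy = Σxy − (Σx)(Σy)/n = 1095874.8 − 1104805.8125 = -8931.0125
Syy = Σy² − (Σy)²/n = 89287 − 89253.125 = 33.875
R² = Sxy²/(Sxx·Syy) = (-8931.0125)²/(5914661.91875·33.875) = 0.398100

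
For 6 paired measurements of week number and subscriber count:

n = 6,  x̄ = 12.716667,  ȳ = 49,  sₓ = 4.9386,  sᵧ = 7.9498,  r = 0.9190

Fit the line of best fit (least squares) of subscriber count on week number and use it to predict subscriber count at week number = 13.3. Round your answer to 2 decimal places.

b = r · sᵧ/sₓ = 0.919 · 7.9498/4.9386 = 1.479340
a = ȳ − b·x̄ = 49 − 1.479340·12.716667 = 30.187732
ŷ(13.3) = a + b·13.3 = 30.187732 + 1.479340·13.3 = 49.862948

49.86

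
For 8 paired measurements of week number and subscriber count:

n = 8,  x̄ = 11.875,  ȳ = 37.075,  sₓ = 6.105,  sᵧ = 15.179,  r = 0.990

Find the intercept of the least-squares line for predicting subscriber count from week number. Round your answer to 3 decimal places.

7.845

b = r · sᵧ/sₓ = 0.99 · 15.179/6.105 = 2.461459
a = ȳ − b·x̄ = 37.075 − 2.461459·11.875 = 7.845169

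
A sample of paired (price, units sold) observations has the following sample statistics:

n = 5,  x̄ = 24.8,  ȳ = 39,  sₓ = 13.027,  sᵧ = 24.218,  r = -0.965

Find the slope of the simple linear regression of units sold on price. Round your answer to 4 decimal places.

-1.7940

b = r · sᵧ/sₓ = -0.965 · 24.218/13.027 = -1.793995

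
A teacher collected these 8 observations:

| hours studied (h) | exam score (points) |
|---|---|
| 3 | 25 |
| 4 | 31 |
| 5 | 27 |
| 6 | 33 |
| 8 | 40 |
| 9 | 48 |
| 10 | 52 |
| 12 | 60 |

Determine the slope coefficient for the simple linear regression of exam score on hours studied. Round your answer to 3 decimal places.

n = 8, Σx = 57, Σy = 316, Σxy = 2524, Σx² = 475
Sxx = Σx² − (Σx)²/n = 475 − 406.125 = 68.875
Sxy = Σxy − (Σx)(Σy)/n = 2524 − 2251.5 = 272.5
b = Sxy/Sxx = 272.5/68.875 = 3.956443

3.956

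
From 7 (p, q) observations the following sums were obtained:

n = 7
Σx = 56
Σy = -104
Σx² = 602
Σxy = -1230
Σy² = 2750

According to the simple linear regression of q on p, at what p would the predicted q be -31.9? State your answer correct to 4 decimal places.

Sxx = Σx² − (Σx)²/n = 602 − 448 = 154
Sxy = Σxy − (Σx)(Σy)/n = -1230 − (-832) = -398
b = Sxy/Sxx = -398/154 = -2.584416
a = ȳ − b·x̄ = -14.857143 − (-2.584416)·8 = 5.818182
Set a + b·x = -31.9: x = (-31.9 − 5.818182) / (-2.584416) = 14.594472

14.5945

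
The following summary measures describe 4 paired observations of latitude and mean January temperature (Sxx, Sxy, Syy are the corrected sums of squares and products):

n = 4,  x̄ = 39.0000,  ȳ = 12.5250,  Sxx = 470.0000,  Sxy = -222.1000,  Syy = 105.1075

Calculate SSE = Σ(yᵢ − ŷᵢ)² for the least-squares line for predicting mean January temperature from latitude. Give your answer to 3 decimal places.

0.153

b = Sxy/Sxx = -222.1/470 = -0.472553
SSE = Syy − b·Sxy = 105.1075 − (-0.472553)·(-222.1) = 0.153436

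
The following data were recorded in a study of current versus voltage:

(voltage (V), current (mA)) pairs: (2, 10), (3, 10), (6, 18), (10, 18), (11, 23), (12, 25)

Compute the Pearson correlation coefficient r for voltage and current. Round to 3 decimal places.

n = 6, Σx = 44, Σy = 104, Σxy = 891, Σx² = 414, Σy² = 2002
Sxx = Σx² − (Σx)²/n = 414 − 322.666667 = 91.333333
Sxy = Σxy − (Σx)(Σy)/n = 891 − 762.666667 = 128.333333
Syy = Σy² − (Σy)²/n = 2002 − 1802.666667 = 199.333333
r = Sxy/√(Sxx·Syy) = 128.333333/√(18205.777778) = 128.333333/134.928788 = 0.951119

0.951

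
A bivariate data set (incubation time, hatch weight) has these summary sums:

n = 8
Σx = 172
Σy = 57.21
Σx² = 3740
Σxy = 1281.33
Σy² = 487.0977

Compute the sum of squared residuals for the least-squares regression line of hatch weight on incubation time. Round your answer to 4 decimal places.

15.2788

Sxx = Σx² − (Σx)²/n = 3740 − 3698 = 42
Sxy = Σxy − (Σx)(Σy)/n = 1281.33 − 1230.015 = 51.315
Syy = Σy² − (Σy)²/n = 487.0977 − 409.123013 = 77.974688
b = Sxy/Sxx = 51.315/42 = 1.221786
SSE = Syy − b·Sxy = 77.974688 − 1.221786·51.315 = 15.278754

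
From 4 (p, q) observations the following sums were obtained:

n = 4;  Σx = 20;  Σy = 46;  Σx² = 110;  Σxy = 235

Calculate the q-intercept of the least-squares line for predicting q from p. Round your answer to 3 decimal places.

9.000

Sxx = Σx² − (Σx)²/n = 110 − 100 = 10
Sxy = Σxy − (Σx)(Σy)/n = 235 − 230 = 5
b = Sxy/Sxx = 5/10 = 0.5
a = ȳ − b·x̄ = 11.5 − 0.5·5 = 9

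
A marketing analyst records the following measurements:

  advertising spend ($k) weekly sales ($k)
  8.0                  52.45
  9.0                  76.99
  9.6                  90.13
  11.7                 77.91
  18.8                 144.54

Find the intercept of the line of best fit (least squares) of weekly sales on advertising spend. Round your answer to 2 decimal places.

3.78

n = 5, Σx = 57.1, Σy = 442.02, Σxy = 5606.657, Σx² = 727.49
Sxx = Σx² − (Σx)²/n = 727.49 − 652.082 = 75.408
Sxy = Σxy − (Σx)(Σy)/n = 5606.657 − 5047.8684 = 558.7886
b = Sxy/Sxx = 558.7886/75.408 = 7.410203
a = ȳ − b·x̄ = 88.404 − 7.410203·11.42 = 3.779480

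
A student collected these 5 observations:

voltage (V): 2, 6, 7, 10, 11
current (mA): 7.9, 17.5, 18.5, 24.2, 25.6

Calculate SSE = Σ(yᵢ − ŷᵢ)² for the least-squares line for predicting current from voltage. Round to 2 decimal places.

2.02

n = 5, Σx = 36, Σy = 93.7, Σxy = 773.9, Σx² = 310, Σy² = 1951.91
Sxx = Σx² − (Σx)²/n = 310 − 259.2 = 50.8
Sxy = Σxy − (Σx)(Σy)/n = 773.9 − 674.64 = 99.26
Syy = Σy² − (Σy)²/n = 1951.91 − 1755.938 = 195.972
b = Sxy/Sxx = 99.26/50.8 = 1.953937
SSE = Syy − b·Sxy = 195.972 − 1.953937·99.26 = 2.024213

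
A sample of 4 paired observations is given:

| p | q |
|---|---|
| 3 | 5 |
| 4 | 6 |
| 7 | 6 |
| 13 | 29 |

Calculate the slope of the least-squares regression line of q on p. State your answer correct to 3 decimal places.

n = 4, Σx = 27, Σy = 46, Σxy = 458, Σx² = 243
Sxx = Σx² − (Σx)²/n = 243 − 182.25 = 60.75
Sxy = Σxy − (Σx)(Σy)/n = 458 − 310.5 = 147.5
b = Sxy/Sxx = 147.5/60.75 = 2.427984

2.428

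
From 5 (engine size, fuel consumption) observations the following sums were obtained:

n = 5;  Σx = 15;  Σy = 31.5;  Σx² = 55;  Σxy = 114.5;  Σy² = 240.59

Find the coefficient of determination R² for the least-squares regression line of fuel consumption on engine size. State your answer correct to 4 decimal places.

Sxx = Σx² − (Σx)²/n = 55 − 45 = 10
Sxy = Σxy − (Σx)(Σy)/n = 114.5 − 94.5 = 20
Syy = Σy² − (Σy)²/n = 240.59 − 198.45 = 42.14
R² = Sxy²/(Sxx·Syy) = (20)²/(10·42.14) = 0.949217

0.9492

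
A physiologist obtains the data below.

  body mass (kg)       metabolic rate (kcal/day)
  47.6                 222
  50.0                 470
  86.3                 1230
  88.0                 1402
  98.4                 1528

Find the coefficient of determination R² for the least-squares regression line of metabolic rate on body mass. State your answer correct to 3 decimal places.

n = 5, Σx = 370.3, Σy = 4852, Σxy = 413947.4, Σx² = 29640.01, Σy² = 6083472
Sxx = Σx² − (Σx)²/n = 29640.01 − 27424.418 = 2215.592
Sxy = Σxy − (Σx)(Σy)/n = 413947.4 − 359339.12 = 54608.28
Syy = Σy² − (Σy)²/n = 6083472 − 4708380.8 = 1375091.2
R² = Sxy²/(Sxx·Syy) = (54608.28)²/(2215.592·1375091.2) = 0.978804

0.979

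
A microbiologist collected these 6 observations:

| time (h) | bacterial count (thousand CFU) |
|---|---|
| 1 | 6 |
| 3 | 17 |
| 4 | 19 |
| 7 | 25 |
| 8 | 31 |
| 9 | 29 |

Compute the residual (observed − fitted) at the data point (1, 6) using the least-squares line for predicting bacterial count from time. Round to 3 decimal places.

n = 6, Σx = 32, Σy = 127, Σxy = 817, Σx² = 220
Sxx = Σx² − (Σx)²/n = 220 − 170.666667 = 49.333333
Sxy = Σxy − (Σx)(Σy)/n = 817 − 677.333333 = 139.666667
b = Sxy/Sxx = 139.666667/49.333333 = 2.831081
a = ȳ − b·x̄ = 21.166667 − 2.831081·5.333333 = 6.067568
ŷ(1) = 6.067568 + 2.831081·1 = 8.898649
residual = y − ŷ = 6 − 8.898649 = -2.898649

-2.899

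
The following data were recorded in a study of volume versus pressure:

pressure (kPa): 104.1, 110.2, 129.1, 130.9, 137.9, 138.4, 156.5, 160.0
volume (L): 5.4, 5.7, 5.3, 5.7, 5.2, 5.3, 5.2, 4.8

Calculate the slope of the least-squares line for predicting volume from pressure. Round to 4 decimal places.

n = 8, Σx = 1067.1, Σy = 42.6, Σxy = 5653.04, Σx² = 145045.69
Sxx = Σx² − (Σx)²/n = 145045.69 − 142337.80125 = 2707.88875
Sxy = Σxy − (Σx)(Σy)/n = 5653.04 − 5682.3075 = -29.2675
b = Sxy/Sxx = -29.2675/2707.88875 = -0.010808

-0.0108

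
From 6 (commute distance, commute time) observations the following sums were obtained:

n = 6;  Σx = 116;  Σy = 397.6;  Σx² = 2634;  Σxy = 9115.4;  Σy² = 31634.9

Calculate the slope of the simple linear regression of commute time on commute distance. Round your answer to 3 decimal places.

Sxx = Σx² − (Σx)²/n = 2634 − 2242.666667 = 391.333333
Sxy = Σxy − (Σx)(Σy)/n = 9115.4 − 7686.933333 = 1428.466667
b = Sxy/Sxx = 1428.466667/391.333333 = 3.650256

3.650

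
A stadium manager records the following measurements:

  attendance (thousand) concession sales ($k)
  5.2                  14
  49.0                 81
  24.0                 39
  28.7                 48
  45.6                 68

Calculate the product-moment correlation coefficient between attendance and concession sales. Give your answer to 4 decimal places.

n = 5, Σx = 152.5, Σy = 250, Σxy = 9456.2, Σx² = 5907.09, Σy² = 15206
Sxx = Σx² − (Σx)²/n = 5907.09 − 4651.25 = 1255.84
Sxy = Σxy − (Σx)(Σy)/n = 9456.2 − 7625 = 1831.2
Syy = Σy² − (Σy)²/n = 15206 − 12500 = 2706
r = Sxy/√(Sxx·Syy) = 1831.2/√(3398303.04) = 1831.2/1843.448681 = 0.993356

0.9934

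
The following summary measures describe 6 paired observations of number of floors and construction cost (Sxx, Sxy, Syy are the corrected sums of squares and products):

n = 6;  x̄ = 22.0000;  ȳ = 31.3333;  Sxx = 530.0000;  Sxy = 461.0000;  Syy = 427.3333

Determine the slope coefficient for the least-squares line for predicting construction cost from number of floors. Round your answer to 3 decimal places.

b = Sxy/Sxx = 461/530 = 0.869811

0.870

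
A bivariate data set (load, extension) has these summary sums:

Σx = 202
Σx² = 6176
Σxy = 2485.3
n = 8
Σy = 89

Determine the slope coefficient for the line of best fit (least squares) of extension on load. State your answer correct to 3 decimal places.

Sxx = Σx² − (Σx)²/n = 6176 − 5100.5 = 1075.5
Sxy = Σxy − (Σx)(Σy)/n = 2485.3 − 2247.25 = 238.05
b = Sxy/Sxx = 238.05/1075.5 = 0.221339

0.221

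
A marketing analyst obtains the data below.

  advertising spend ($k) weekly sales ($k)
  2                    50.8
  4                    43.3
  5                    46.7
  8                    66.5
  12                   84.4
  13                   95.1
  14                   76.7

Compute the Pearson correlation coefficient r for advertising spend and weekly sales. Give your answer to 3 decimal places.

n = 7, Σx = 58, Σy = 463.5, Σxy = 4363.2, Σx² = 618, Σy² = 33108.93
Sxx = Σx² − (Σx)²/n = 618 − 480.571429 = 137.428571
Sxy = Σxy − (Σx)(Σy)/n = 4363.2 − 3840.428571 = 522.771429
Syy = Σy² − (Σy)²/n = 33108.93 − 30690.321429 = 2418.608571
r = Sxy/√(Sxx·Syy) = 522.771429/√(332385.920816) = 522.771429/576.529202 = 0.906756

0.907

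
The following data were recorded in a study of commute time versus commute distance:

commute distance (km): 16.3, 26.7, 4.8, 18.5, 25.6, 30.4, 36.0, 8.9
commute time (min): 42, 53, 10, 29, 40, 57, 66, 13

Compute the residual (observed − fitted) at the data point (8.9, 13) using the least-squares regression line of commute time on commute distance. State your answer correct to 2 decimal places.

-4.06

n = 8, Σx = 167.2, Σy = 310, Σxy = 7932.7, Σx² = 4298.6
Sxx = Σx² − (Σx)²/n = 4298.6 − 3494.48 = 804.12
Sxy = Σxy − (Σx)(Σy)/n = 7932.7 − 6479 = 1453.7
b = Sxy/Sxx = 1453.7/804.12 = 1.807815
a = ȳ − b·x̄ = 38.75 − 1.807815·20.9 = 0.966672
ŷ(8.9) = 0.966672 + 1.807815·8.9 = 17.056223
residual = y − ŷ = 13 − 17.056223 = -4.056223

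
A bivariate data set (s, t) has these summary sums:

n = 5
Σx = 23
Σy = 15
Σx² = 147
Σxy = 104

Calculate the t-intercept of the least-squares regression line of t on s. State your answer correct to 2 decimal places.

-0.91

Sxx = Σx² − (Σx)²/n = 147 − 105.8 = 41.2
Sxy = Σxy − (Σx)(Σy)/n = 104 − 69 = 35
b = Sxy/Sxx = 35/41.2 = 0.849515
a = ȳ − b·x̄ = 3 − 0.849515·4.6 = -0.907767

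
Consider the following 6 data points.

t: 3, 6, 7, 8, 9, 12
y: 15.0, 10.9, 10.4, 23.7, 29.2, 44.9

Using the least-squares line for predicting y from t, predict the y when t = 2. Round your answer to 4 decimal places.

1.9637

n = 6, Σx = 45, Σy = 134.1, Σxy = 1174.4, Σx² = 383
Sxx = Σx² − (Σx)²/n = 383 − 337.5 = 45.5
Sxy = Σxy − (Σx)(Σy)/n = 1174.4 − 1005.75 = 168.65
b = Sxy/Sxx = 168.65/45.5 = 3.706593
a = ȳ − b·x̄ = 22.35 − 3.706593·7.5 = -5.449451
ŷ(2) = a + b·2 = -5.449451 + 3.706593·2 = 1.963736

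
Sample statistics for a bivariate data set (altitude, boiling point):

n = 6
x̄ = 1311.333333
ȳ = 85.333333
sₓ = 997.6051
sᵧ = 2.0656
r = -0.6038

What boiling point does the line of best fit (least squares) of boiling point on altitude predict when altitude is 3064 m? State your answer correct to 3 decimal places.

b = r · sᵧ/sₓ = -0.6038 · 2.0656/997.6051 = -0.001250
a = ȳ − b·x̄ = 85.333333 − (-0.001250)·1311.333333 = 86.972766
ŷ(3064) = a + b·3064 = 86.972766 + (-0.001250)·3064 = 83.142143

83.142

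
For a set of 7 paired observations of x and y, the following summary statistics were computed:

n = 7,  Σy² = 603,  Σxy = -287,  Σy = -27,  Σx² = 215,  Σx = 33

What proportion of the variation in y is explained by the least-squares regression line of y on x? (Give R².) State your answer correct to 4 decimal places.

Sxx = Σx² − (Σx)²/n = 215 − 155.571429 = 59.428571
Sxy = Σxy − (Σx)(Σy)/n = -287 − (-127.285714) = -159.714286
Syy = Σy² − (Σy)²/n = 603 − 104.142857 = 498.857143
R² = Sxy²/(Sxx·Syy) = (-159.714286)²/(59.428571·498.857143) = 0.860431

0.8604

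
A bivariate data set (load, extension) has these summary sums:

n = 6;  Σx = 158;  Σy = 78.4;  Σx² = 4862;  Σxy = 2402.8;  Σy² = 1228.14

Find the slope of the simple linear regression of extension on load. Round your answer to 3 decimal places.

0.482

Sxx = Σx² − (Σx)²/n = 4862 − 4160.666667 = 701.333333
Sxy = Σxy − (Σx)(Σy)/n = 2402.8 − 2064.533333 = 338.266667
b = Sxy/Sxx = 338.266667/701.333333 = 0.482319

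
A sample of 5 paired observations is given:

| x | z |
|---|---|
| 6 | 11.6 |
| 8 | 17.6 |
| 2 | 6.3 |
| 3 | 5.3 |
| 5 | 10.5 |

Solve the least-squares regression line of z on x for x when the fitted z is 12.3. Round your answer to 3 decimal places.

n = 5, Σx = 24, Σy = 51.3, Σxy = 291.4, Σx² = 138
Sxx = Σx² − (Σx)²/n = 138 − 115.2 = 22.8
Sxy = Σxy − (Σx)(Σy)/n = 291.4 − 246.24 = 45.16
b = Sxy/Sxx = 45.16/22.8 = 1.980702
a = ȳ − b·x̄ = 10.26 − 1.980702·4.8 = 0.752632
Set a + b·x = 12.3: x = (12.3 − 0.752632) / 1.980702 = 5.829938

5.830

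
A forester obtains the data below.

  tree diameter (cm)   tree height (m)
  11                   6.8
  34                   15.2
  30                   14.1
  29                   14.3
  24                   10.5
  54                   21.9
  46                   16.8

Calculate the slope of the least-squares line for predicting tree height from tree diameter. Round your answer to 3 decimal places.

n = 7, Σx = 228, Σy = 99.6, Σxy = 3636.7, Σx² = 8626
Sxx = Σx² − (Σx)²/n = 8626 − 7426.285714 = 1199.714286
Sxy = Σxy − (Σx)(Σy)/n = 3636.7 − 3244.114286 = 392.585714
b = Sxy/Sxx = 392.585714/1199.714286 = 0.327233

0.327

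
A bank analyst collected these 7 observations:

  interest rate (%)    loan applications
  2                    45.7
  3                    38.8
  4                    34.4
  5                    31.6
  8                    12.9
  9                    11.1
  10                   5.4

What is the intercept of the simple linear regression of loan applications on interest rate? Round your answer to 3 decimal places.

n = 7, Σx = 41, Σy = 179.9, Σxy = 760.5, Σx² = 299
Sxx = Σx² − (Σx)²/n = 299 − 240.142857 = 58.857143
Sxy = Σxy − (Σx)(Σy)/n = 760.5 − 1053.7 = -293.2
b = Sxy/Sxx = -293.2/58.857143 = -4.981553
a = ȳ − b·x̄ = 25.7 − (-4.981553)·5.857143 = 54.877670

54.878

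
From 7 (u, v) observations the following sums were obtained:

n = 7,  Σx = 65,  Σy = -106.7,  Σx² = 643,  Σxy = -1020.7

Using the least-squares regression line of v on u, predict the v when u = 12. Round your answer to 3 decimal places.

Sxx = Σx² − (Σx)²/n = 643 − 603.571429 = 39.428571
Sxy = Σxy − (Σx)(Σy)/n = -1020.7 − (-990.785714) = -29.914286
b = Sxy/Sxx = -29.914286/39.428571 = -0.758696
a = ȳ − b·x̄ = -15.242857 − (-0.758696)·9.285714 = -8.197826
ŷ(12) = a + b·12 = -8.197826 + (-0.758696)·12 = -17.302174

-17.302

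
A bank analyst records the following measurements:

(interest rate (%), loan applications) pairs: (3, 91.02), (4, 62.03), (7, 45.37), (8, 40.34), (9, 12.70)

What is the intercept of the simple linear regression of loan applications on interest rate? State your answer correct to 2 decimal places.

115.82

n = 5, Σx = 31, Σy = 251.46, Σxy = 1275.79, Σx² = 219
Sxx = Σx² − (Σx)²/n = 219 − 192.2 = 26.8
Sxy = Σxy − (Σx)(Σy)/n = 1275.79 − 1559.052 = -283.262
b = Sxy/Sxx = -283.262/26.8 = -10.569478
a = ȳ − b·x̄ = 50.292 − (-10.569478)·6.2 = 115.822761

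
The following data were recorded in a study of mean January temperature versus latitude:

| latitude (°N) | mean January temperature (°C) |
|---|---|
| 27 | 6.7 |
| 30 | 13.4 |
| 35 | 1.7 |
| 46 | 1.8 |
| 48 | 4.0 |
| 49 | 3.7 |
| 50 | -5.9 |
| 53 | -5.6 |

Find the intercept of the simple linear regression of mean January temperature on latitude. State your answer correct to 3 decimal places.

n = 8, Σx = 338, Σy = 19.8, Σxy = 506.7, Σx² = 14984
Sxx = Σx² − (Σx)²/n = 14984 − 14280.5 = 703.5
Sxy = Σxy − (Σx)(Σy)/n = 506.7 − 836.55 = -329.85
b = Sxy/Sxx = -329.85/703.5 = -0.468870
a = ȳ − b·x̄ = 2.475 − (-0.468870)·42.25 = 22.284755

22.285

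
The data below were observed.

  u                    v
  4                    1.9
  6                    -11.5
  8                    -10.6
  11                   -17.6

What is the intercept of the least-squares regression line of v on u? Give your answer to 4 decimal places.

8.3701

n = 4, Σx = 29, Σy = -37.8, Σxy = -339.8, Σx² = 237
Sxx = Σx² − (Σx)²/n = 237 − 210.25 = 26.75
Sxy = Σxy − (Σx)(Σy)/n = -339.8 − (-274.05) = -65.75
b = Sxy/Sxx = -65.75/26.75 = -2.457944
a = ȳ − b·x̄ = -9.45 − (-2.457944)·7.25 = 8.370093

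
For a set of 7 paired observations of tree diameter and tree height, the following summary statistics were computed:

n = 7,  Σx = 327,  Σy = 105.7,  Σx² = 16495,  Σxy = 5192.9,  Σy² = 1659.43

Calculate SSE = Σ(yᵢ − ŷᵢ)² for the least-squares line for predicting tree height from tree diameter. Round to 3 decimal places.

Sxx = Σx² − (Σx)²/n = 16495 − 15275.571429 = 1219.428571
Sxy = Σxy − (Σx)(Σy)/n = 5192.9 − 4937.7 = 255.2
Syy = Σy² − (Σy)²/n = 1659.43 − 1596.07 = 63.36
b = Sxy/Sxx = 255.2/1219.428571 = 0.209278
SSE = Syy − b·Sxy = 63.36 − 0.209278·255.2 = 9.952165

9.952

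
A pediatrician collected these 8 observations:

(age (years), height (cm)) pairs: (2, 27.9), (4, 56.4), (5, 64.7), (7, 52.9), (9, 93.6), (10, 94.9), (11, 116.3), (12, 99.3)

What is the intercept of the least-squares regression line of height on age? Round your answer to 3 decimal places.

18.042

n = 8, Σx = 60, Σy = 606, Σxy = 5237.5, Σx² = 540
Sxx = Σx² − (Σx)²/n = 540 − 450 = 90
Sxy = Σxy − (Σx)(Σy)/n = 5237.5 − 4545 = 692.5
b = Sxy/Sxx = 692.5/90 = 7.694444
a = ȳ − b·x̄ = 75.75 − 7.694444·7.5 = 18.041667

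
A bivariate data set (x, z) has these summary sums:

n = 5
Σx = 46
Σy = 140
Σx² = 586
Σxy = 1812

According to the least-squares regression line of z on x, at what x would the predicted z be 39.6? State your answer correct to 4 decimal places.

12.8040

Sxx = Σx² − (Σx)²/n = 586 − 423.2 = 162.8
Sxy = Σxy − (Σx)(Σy)/n = 1812 − 1288 = 524
b = Sxy/Sxx = 524/162.8 = 3.218673
a = ȳ − b·x̄ = 28 − 3.218673·9.2 = -1.611794
Set a + b·x = 39.6: x = (39.6 − (-1.611794)) / 3.218673 = 12.803969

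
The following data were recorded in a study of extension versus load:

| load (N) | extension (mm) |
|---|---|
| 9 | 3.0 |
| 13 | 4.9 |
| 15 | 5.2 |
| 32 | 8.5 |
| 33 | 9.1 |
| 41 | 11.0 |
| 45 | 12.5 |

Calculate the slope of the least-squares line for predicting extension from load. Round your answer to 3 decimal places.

0.240

n = 7, Σx = 188, Σy = 54.2, Σxy = 1754.5, Σx² = 6294
Sxx = Σx² − (Σx)²/n = 6294 − 5049.142857 = 1244.857143
Sxy = Σxy − (Σx)(Σy)/n = 1754.5 − 1455.657143 = 298.842857
b = Sxy/Sxx = 298.842857/1244.857143 = 0.240062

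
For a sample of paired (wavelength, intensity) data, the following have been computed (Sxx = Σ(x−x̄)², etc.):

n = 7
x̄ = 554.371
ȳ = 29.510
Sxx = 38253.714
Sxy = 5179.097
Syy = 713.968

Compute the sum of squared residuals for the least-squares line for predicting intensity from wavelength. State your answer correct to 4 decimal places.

12.7800

b = Sxy/Sxx = 5179.097/38253.714 = 0.135388
SSE = Syy − b·Sxy = 713.968 − 0.135388·5179.097 = 12.779986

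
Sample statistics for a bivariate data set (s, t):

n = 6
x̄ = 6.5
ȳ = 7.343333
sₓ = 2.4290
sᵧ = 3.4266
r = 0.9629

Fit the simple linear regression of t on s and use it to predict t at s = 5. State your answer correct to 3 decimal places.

b = r · sᵧ/sₓ = 0.9629 · 3.4266/2.429 = 1.358367
a = ȳ − b·x̄ = 7.343333 − 1.358367·6.5 = -1.486052
ŷ(5) = a + b·5 = -1.486052 + 1.358367·5 = 5.305783

5.306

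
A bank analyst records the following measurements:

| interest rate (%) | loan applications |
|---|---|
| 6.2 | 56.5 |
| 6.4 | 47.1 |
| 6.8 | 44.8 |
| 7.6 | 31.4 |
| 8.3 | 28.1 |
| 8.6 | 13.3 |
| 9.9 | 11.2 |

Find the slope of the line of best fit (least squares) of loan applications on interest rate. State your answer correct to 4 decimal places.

n = 7, Σx = 53.8, Σy = 232.4, Σxy = 1653.51, Σx² = 424.26
Sxx = Σx² − (Σx)²/n = 424.26 − 413.491429 = 10.768571
Sxy = Σxy − (Σx)(Σy)/n = 1653.51 − 1786.16 = -132.65
b = Sxy/Sxx = -132.65/10.768571 = -12.318254

-12.3183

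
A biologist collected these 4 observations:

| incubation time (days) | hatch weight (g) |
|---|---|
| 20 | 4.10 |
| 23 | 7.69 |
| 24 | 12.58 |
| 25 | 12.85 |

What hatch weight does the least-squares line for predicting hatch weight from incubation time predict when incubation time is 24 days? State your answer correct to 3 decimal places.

n = 4, Σx = 92, Σy = 37.22, Σxy = 882.04, Σx² = 2130
Sxx = Σx² − (Σx)²/n = 2130 − 2116 = 14
Sxy = Σxy − (Σx)(Σy)/n = 882.04 − 856.06 = 25.98
b = Sxy/Sxx = 25.98/14 = 1.855714
a = ȳ − b·x̄ = 9.305 − 1.855714·23 = -33.376429
ŷ(24) = a + b·24 = -33.376429 + 1.855714·24 = 11.160714

11.161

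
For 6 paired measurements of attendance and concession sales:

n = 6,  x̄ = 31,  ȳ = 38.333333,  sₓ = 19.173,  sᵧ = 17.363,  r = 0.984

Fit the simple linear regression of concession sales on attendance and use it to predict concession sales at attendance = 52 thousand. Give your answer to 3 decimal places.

b = r · sᵧ/sₓ = 0.984 · 17.363/19.173 = 0.891107
a = ȳ − b·x̄ = 38.333333 − 0.891107·31 = 10.709020
ŷ(52) = a + b·52 = 10.709020 + 0.891107·52 = 57.046577

57.047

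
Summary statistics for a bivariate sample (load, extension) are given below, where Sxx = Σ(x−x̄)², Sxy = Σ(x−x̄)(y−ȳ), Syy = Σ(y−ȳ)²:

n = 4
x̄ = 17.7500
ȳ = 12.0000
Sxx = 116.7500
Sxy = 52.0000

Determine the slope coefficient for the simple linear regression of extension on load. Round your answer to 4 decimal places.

0.4454

b = Sxy/Sxx = 52/116.75 = 0.445396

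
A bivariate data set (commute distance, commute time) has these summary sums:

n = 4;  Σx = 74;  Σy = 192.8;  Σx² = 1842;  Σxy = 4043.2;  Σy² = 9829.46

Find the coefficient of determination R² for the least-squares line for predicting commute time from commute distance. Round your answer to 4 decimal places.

Sxx = Σx² − (Σx)²/n = 1842 − 1369 = 473
Sxy = Σxy − (Σx)(Σy)/n = 4043.2 − 3566.8 = 476.4
Syy = Σy² − (Σy)²/n = 9829.46 − 9292.96 = 536.5
R² = Sxy²/(Sxx·Syy) = (476.4)²/(473·536.5) = 0.894361

0.8944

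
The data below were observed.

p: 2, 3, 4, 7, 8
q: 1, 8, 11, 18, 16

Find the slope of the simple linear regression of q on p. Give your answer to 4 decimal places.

n = 5, Σx = 24, Σy = 54, Σxy = 324, Σx² = 142
Sxx = Σx² − (Σx)²/n = 142 − 115.2 = 26.8
Sxy = Σxy − (Σx)(Σy)/n = 324 − 259.2 = 64.8
b = Sxy/Sxx = 64.8/26.8 = 2.417910

2.4179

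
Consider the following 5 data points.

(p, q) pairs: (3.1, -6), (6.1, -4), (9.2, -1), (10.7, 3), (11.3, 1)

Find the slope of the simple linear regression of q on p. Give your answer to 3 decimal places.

n = 5, Σx = 40.4, Σy = -7, Σxy = -8.8, Σx² = 373.64
Sxx = Σx² − (Σx)²/n = 373.64 − 326.432 = 47.208
Sxy = Σxy − (Σx)(Σy)/n = -8.8 − (-56.56) = 47.76
b = Sxy/Sxx = 47.76/47.208 = 1.011693

1.012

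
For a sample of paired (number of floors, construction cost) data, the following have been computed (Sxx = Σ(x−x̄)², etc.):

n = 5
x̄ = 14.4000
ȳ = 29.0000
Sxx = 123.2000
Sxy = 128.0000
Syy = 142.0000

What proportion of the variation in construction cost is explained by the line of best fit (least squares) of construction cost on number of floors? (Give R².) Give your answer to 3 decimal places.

R² = Sxy²/(Sxx·Syy) = (128)²/(123.2·142) = 0.936528

0.937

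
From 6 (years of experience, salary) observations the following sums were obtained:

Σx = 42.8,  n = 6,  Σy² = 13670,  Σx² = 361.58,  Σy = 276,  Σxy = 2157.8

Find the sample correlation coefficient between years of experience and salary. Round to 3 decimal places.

Sxx = Σx² − (Σx)²/n = 361.58 − 305.306667 = 56.273333
Sxy = Σxy − (Σx)(Σy)/n = 2157.8 − 1968.8 = 189
Syy = Σy² − (Σy)²/n = 13670 − 12696 = 974
r = Sxy/√(Sxx·Syy) = 189/√(54810.226667) = 189/234.115840 = 0.807293

0.807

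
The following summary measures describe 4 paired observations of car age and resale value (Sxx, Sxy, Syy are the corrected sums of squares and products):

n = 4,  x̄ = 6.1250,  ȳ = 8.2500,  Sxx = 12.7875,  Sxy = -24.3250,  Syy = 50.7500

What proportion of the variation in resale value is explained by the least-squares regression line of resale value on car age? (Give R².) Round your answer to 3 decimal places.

R² = Sxy²/(Sxx·Syy) = (-24.325)²/(12.7875·50.75) = 0.911767

0.912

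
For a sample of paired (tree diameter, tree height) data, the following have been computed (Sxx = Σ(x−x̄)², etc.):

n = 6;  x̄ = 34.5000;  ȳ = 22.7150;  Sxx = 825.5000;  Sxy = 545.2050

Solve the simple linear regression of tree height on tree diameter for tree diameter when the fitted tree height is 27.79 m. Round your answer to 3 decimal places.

b = Sxy/Sxx = 545.205/825.5 = 0.660454
a = ȳ − b·x̄ = 22.715 − 0.660454·34.5 = -0.070672
Set a + b·x = 27.79: x = (27.79 − (-0.070672)) / 0.660454 = 42.184105

42.184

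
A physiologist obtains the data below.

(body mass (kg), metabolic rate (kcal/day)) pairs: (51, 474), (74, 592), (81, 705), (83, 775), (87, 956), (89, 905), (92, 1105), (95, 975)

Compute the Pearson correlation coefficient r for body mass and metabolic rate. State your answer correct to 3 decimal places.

0.899

n = 8, Σx = 652, Σy = 6487, Σxy = 547414, Σx² = 54506, Σy² = 5577401
Sxx = Σx² − (Σx)²/n = 54506 − 53138 = 1368
Sxy = Σxy − (Σx)(Σy)/n = 547414 − 528690.5 = 18723.5
Syy = Σy² − (Σy)²/n = 5577401 − 5260146.125 = 317254.875
r = Sxy/√(Sxx·Syy) = 18723.5/√(434004669) = 18723.5/20832.778715 = 0.898752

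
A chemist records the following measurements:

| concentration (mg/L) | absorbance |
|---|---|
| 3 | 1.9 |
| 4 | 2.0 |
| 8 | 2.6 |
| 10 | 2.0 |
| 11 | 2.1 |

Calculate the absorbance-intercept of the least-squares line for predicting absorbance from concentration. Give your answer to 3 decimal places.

1.939

n = 5, Σx = 36, Σy = 10.6, Σxy = 77.6, Σx² = 310
Sxx = Σx² − (Σx)²/n = 310 − 259.2 = 50.8
Sxy = Σxy − (Σx)(Σy)/n = 77.6 − 76.32 = 1.28
b = Sxy/Sxx = 1.28/50.8 = 0.025197
a = ȳ − b·x̄ = 2.12 − 0.025197·7.2 = 1.938583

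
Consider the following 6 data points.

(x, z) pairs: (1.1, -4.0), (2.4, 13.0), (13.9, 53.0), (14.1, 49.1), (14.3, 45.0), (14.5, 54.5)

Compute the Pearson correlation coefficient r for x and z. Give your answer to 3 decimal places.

n = 6, Σx = 60.3, Σy = 210.6, Σxy = 2889.56, Σx² = 813.73, Σy² = 10400.06
Sxx = Σx² − (Σx)²/n = 813.73 − 606.015 = 207.715
Sxy = Σxy − (Σx)(Σy)/n = 2889.56 − 2116.53 = 773.03
Syy = Σy² − (Σy)²/n = 10400.06 − 7392.06 = 3008
r = Sxy/√(Sxx·Syy) = 773.03/√(624806.72) = 773.03/790.447165 = 0.977965

0.978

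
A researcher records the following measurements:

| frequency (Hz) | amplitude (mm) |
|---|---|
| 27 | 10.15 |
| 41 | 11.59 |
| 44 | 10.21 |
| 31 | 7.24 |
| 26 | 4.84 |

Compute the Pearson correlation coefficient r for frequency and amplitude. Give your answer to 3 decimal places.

n = 5, Σx = 169, Σy = 44.03, Σxy = 1548.76, Σx² = 5983, Σy² = 417.4379
Sxx = Σx² − (Σx)²/n = 5983 − 5712.2 = 270.8
Sxy = Σxy − (Σx)(Σy)/n = 1548.76 − 1488.214 = 60.546
Syy = Σy² − (Σy)²/n = 417.4379 − 387.72818 = 29.70972
r = Sxy/√(Sxx·Syy) = 60.546/√(8045.392176) = 60.546/89.696110 = 0.675013

0.675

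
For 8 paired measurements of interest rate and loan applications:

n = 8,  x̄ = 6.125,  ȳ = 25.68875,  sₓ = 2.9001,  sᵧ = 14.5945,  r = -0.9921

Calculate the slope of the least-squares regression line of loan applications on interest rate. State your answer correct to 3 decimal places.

-4.993

b = r · sᵧ/sₓ = -0.9921 · 14.5945/2.9001 = -4.992657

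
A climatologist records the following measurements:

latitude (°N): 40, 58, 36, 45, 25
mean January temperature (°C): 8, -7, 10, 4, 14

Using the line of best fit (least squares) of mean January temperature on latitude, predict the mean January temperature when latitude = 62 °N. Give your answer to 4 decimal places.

-7.8998

n = 5, Σx = 204, Σy = 29, Σxy = 804, Σx² = 8910
Sxx = Σx² − (Σx)²/n = 8910 − 8323.2 = 586.8
Sxy = Σxy − (Σx)(Σy)/n = 804 − 1183.2 = -379.2
b = Sxy/Sxx = -379.2/586.8 = -0.646217
a = ȳ − b·x̄ = 5.8 − (-0.646217)·40.8 = 32.165644
ŷ(62) = a + b·62 = 32.165644 + (-0.646217)·62 = -7.899796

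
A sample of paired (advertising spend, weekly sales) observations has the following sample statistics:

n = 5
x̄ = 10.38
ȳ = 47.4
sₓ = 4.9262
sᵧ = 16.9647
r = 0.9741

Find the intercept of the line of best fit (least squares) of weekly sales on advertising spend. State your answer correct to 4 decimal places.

12.5795

b = r · sᵧ/sₓ = 0.9741 · 16.9647/4.9262 = 3.354576
a = ȳ − b·x̄ = 47.4 − 3.354576·10.38 = 12.579497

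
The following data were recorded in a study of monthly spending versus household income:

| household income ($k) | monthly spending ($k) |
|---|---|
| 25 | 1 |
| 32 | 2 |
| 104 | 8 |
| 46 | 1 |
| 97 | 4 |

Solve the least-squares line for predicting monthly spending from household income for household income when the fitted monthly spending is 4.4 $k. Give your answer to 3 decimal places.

n = 5, Σx = 304, Σy = 16, Σxy = 1355, Σx² = 23990
Sxx = Σx² − (Σx)²/n = 23990 − 18483.2 = 5506.8
Sxy = Σxy − (Σx)(Σy)/n = 1355 − 972.8 = 382.2
b = Sxy/Sxx = 382.2/5506.8 = 0.069405
a = ȳ − b·x̄ = 3.2 − 0.069405·60.8 = -1.019830
Set a + b·x = 4.4: x = (4.4 − (-1.019830)) / 0.069405 = 78.089796

78.090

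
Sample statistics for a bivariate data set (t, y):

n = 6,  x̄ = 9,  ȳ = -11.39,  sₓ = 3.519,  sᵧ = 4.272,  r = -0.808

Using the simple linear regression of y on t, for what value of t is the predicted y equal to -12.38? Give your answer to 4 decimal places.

10.0093

b = r · sᵧ/sₓ = -0.808 · 4.272/3.519 = -0.980897
a = ȳ − b·x̄ = -11.39 − (-0.980897)·9 = -2.561928
Set a + b·x = -12.38: x = (-12.38 − (-2.561928)) / (-0.980897) = 10.009280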